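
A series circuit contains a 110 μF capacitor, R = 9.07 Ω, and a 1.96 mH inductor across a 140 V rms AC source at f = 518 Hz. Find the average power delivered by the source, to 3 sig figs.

ω = 2πf = 3255 rad/s
X_L = ωL = 6.38 Ω
X_C = 1/(ωC) = 2.79 Ω
Net reactance X = X_L − X_C = 3.59 Ω
Z = 9.07 + j3.59 Ω
|Z| = √(9.07² + 3.59²) = 9.75 Ω
∠Z = arctan(3.59/9.07) = 21.6°
I = V/|Z| = 14.4 A
P = VI cos φ = 140 × 14.4 × cos(21.6°) = 1.87 kW

1.87 kW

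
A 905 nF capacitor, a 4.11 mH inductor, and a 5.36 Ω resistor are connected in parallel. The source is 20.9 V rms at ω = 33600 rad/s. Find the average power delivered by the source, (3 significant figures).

X_L = ωL = 138 Ω
X_C = 1/(ωC) = 32.9 Ω
Parallel: admittances add. Y = 1/R + 1/(jωL) + jωC
Y = (0.187 + j0.0232) S
|Y| = 0.188 S → |Z| = 1/|Y| = 5.32 Ω, ∠Z = −∠Y = -7.08°
I = V/|Z| = 3.93 A
P = VI cos φ = 20.9 × 3.93 × cos(-7.08°) = 81.5 W

81.5 W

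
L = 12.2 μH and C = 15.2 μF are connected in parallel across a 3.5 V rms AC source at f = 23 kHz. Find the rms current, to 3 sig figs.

5.70 A

ω = 2πf = 144500 rad/s
X_L = ωL = 1.76 Ω
X_C = 1/(ωC) = 0.455 Ω
Parallel: admittances add. Y = 1/(jωL) + jωC
Y = (0 + j1.63) S
|Y| = 1.63 S → |Z| = 1/|Y| = 0.614 Ω, ∠Z = −∠Y = -90.0°
I = V/|Z| = 3.5/0.614 = 5.70 A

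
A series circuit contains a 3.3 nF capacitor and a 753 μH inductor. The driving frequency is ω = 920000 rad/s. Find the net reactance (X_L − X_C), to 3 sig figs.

X_L = ωL = 693 Ω
X_C = 1/(ωC) = 329 Ω
X = 693 − 329 = 363 Ω

363 Ω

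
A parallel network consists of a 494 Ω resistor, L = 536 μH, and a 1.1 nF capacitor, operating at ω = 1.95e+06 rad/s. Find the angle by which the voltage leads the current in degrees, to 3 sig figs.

X_L = ωL = 1050 Ω
X_C = 1/(ωC) = 466 Ω
Parallel: admittances add. Y = 1/R + 1/(jωL) + jωC
Y = (0.00202 + j0.00119) S
|Y| = 0.00235 S → |Z| = 1/|Y| = 426 Ω, ∠Z = −∠Y = -30.4°

-30.4°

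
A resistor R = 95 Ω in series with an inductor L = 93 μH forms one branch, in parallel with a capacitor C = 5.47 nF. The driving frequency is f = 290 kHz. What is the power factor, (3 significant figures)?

0.418

ω = 2πf = 1.822e+06 rad/s
X_L = ωL = 169 Ω
X_C = 1/(ωC) = 100 Ω
Branch 1 (R+jX_L): Z₁ = 95.0 + j169 Ω, |Z₁| = 194 Ω
Branch 2 (−jX_C): Z₂ = −j100 Ω
Parallel: Z = Z₁Z₂/(Z₁+Z₂), |Z| = 166 Ω, ∠Z = -65.3°
cos φ = cos(-65.3°) = 0.418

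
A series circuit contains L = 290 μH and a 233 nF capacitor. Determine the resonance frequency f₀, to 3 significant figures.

ω₀ = 1/√(LC) = 1/√(0.00029 × 2.33e-07) = 121700 rad/s
f₀ = ω₀/(2π) = 19.4 kHz

19.4 kHz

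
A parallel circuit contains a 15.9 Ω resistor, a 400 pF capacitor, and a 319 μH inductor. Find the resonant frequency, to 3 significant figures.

ω₀ = 1/√(LC) = 1/√(0.000319 × 4e-10) = 2.799e+06 rad/s
f₀ = ω₀/(2π) = 446 kHz

446 kHz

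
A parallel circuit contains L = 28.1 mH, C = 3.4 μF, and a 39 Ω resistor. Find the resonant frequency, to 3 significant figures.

ω₀ = 1/√(LC) = 1/√(0.0281 × 3.4e-06) = 3235 rad/s
f₀ = ω₀/(2π) = 515 Hz

515 Hz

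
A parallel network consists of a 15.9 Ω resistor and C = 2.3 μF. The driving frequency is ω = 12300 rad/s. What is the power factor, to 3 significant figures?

0.912

X_C = 1/(ωC) = 35.3 Ω
Parallel: admittances add. Y = 1/R + jωC
Y = (0.0629 + j0.0283) S
|Y| = 0.0690 S → |Z| = 1/|Y| = 14.5 Ω, ∠Z = −∠Y = -24.2°
cos φ = cos(-24.2°) = 0.912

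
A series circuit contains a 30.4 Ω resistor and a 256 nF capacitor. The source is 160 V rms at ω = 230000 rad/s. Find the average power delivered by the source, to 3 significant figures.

X_C = 1/(ωC) = 17.0 Ω
Z = 30.4 − j17.0 Ω
|Z| = √(30.4² + 17.0²) = 34.8 Ω
∠Z = arctan(-17.0/30.4) = -29.2°
I = V/|Z| = 4.59 A
P = VI cos φ = 160 × 4.59 × cos(-29.2°) = 642 W

642 W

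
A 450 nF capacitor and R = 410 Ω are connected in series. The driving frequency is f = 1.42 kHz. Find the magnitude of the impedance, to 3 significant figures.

480 Ω

ω = 2πf = 8922 rad/s
X_C = 1/(ωC) = 249 Ω
Z = 410 − j249 Ω
|Z| = √(410² + 249²) = 480 Ω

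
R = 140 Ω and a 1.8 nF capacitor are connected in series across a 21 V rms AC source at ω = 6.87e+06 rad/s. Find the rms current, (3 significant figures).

X_C = 1/(ωC) = 80.9 Ω
Z = 140 − j80.9 Ω
|Z| = √(140² + 80.9²) = 162 Ω
I = V/|Z| = 21/162 = 130 mA

130 mA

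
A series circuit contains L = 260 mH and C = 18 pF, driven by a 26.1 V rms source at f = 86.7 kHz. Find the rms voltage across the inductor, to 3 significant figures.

ω = 2πf = 544800 rad/s
X_L = ωL = 142000 Ω
X_C = 1/(ωC) = 102000 Ω
Net reactance X = X_L − X_C = 39700 Ω
Z = j39700 Ω
|Z| = √(0² + 39700²) = 39700 Ω
I = V/|Z| = 658 μA
V_L = I·|Z_L| = 0.000658 × 142000 = 93.2 V

93.2 V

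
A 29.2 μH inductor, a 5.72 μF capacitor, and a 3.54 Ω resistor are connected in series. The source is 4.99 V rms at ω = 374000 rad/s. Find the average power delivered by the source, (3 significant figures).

724 mW

X_L = ωL = 10.9 Ω
X_C = 1/(ωC) = 0.467 Ω
Net reactance X = X_L − X_C = 10.5 Ω
Z = 3.54 + j10.5 Ω
|Z| = √(3.54² + 10.5²) = 11.0 Ω
∠Z = arctan(10.5/3.54) = 71.3°
I = V/|Z| = 452 mA
P = VI cos φ = 4.99 × 0.452 × cos(71.3°) = 724 mW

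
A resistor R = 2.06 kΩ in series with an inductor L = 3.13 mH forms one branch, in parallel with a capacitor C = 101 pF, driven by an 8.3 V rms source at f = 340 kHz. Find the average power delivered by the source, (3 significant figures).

ω = 2πf = 2.136e+06 rad/s
X_L = ωL = 6690 Ω
X_C = 1/(ωC) = 4630 Ω
Branch 1 (R+jX_L): Z₁ = 2060 + j6690 Ω, |Z₁| = 7000 Ω
Branch 2 (−jX_C): Z₂ = −j4630 Ω
Parallel: Z = Z₁Z₂/(Z₁+Z₂), |Z| = 11200 Ω, ∠Z = -62.0°
I = V/|Z| = 744 μA
P = VI cos φ = 8.3 × 0.000744 × cos(-62.0°) = 2.90 mW

2.90 mW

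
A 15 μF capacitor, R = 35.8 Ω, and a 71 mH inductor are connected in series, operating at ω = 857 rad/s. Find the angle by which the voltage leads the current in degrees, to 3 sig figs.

X_L = ωL = 60.8 Ω
X_C = 1/(ωC) = 77.8 Ω
Net reactance X = X_L − X_C = -16.9 Ω
Z = 35.8 − j16.9 Ω
|Z| = √(35.8² + 16.9²) = 39.6 Ω
∠Z = arctan(-16.9/35.8) = -25.3°

-25.3°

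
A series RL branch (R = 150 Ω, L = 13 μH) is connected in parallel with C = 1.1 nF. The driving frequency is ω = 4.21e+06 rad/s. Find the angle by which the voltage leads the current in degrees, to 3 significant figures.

-22.9°

X_L = ωL = 54.7 Ω
X_C = 1/(ωC) = 216 Ω
Branch 1 (R+jX_L): Z₁ = 150 + j54.7 Ω, |Z₁| = 160 Ω
Branch 2 (−jX_C): Z₂ = −j216 Ω
Parallel: Z = Z₁Z₂/(Z₁+Z₂), |Z| = 157 Ω, ∠Z = -22.9°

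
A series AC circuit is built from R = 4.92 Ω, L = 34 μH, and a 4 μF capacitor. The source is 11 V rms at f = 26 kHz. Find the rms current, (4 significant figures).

ω = 2πf = 163400 rad/s
X_L = ωL = 5.554 Ω
X_C = 1/(ωC) = 1.530 Ω
Net reactance X = X_L − X_C = 4.024 Ω
Z = 4.920 + j4.024 Ω
|Z| = √(4.920² + 4.024²) = 6.356 Ω
I = V/|Z| = 11/6.356 = 1.731 A

1.731 A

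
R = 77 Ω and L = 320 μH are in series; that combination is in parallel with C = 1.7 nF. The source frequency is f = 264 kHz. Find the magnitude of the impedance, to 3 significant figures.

ω = 2πf = 1.659e+06 rad/s
X_L = ωL = 531 Ω
X_C = 1/(ωC) = 355 Ω
Branch 1 (R+jX_L): Z₁ = 77.0 + j531 Ω, |Z₁| = 536 Ω
Branch 2 (−jX_C): Z₂ = −j355 Ω
Parallel: Z = Z₁Z₂/(Z₁+Z₂), |Z| = 989 Ω, ∠Z = -74.6°

989 Ω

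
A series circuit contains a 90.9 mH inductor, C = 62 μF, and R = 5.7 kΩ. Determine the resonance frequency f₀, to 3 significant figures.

67.0 Hz

ω₀ = 1/√(LC) = 1/√(0.0909 × 6.2e-05) = 421.2 rad/s
f₀ = ω₀/(2π) = 67.0 Hz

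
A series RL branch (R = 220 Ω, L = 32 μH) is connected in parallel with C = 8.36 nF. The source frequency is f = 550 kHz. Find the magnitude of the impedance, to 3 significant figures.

ω = 2πf = 3.456e+06 rad/s
X_L = ωL = 111 Ω
X_C = 1/(ωC) = 34.6 Ω
Branch 1 (R+jX_L): Z₁ = 220 + j111 Ω, |Z₁| = 246 Ω
Branch 2 (−jX_C): Z₂ = −j34.6 Ω
Parallel: Z = Z₁Z₂/(Z₁+Z₂), |Z| = 36.6 Ω, ∠Z = -82.4°

36.6 Ω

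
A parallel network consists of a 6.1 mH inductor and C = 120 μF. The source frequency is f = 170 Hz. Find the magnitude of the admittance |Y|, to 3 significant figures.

ω = 2πf = 1068 rad/s
X_L = ωL = 6.52 Ω
X_C = 1/(ωC) = 7.80 Ω
Parallel: admittances add. Y = 1/(jωL) + jωC
Y = (0 − j0.0253) S
|Y| = 0.0253 S → |Z| = 1/|Y| = 39.5 Ω, ∠Z = −∠Y = 90.0°

25.3 mS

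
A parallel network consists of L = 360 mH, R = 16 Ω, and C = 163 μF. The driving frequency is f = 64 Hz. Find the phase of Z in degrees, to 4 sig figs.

-43.17°

ω = 2πf = 402.1 rad/s
X_L = ωL = 144.8 Ω
X_C = 1/(ωC) = 15.26 Ω
Parallel: admittances add. Y = 1/R + 1/(jωL) + jωC
Y = (0.06250 + j0.05864) S
|Y| = 0.08570 S → |Z| = 1/|Y| = 11.67 Ω, ∠Z = −∠Y = -43.17°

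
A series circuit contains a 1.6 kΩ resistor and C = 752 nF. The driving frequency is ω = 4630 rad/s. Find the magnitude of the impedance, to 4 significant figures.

1626 Ω

X_C = 1/(ωC) = 287.2 Ω
Z = 1600 − j287.2 Ω
|Z| = √(1600² + 287.2²) = 1626 Ω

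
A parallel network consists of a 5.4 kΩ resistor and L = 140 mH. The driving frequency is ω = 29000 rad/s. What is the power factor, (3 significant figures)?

X_L = ωL = 4060 Ω
Parallel: admittances add. Y = 1/R + 1/(jωL)
Y = (0.000185 − j0.000246) S
|Y| = 0.000308 S → |Z| = 1/|Y| = 3250 Ω, ∠Z = −∠Y = 53.1°
cos φ = cos(53.1°) = 0.601

0.601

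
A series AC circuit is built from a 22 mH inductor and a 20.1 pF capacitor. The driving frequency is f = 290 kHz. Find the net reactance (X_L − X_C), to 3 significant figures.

12800 Ω

ω = 2πf = 1.822e+06 rad/s
X_L = ωL = 40100 Ω
X_C = 1/(ωC) = 27300 Ω
X = 40100 − 27300 = 12800 Ω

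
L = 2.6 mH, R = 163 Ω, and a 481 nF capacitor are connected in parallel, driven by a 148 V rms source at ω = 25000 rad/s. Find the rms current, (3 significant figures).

X_L = ωL = 65.0 Ω
X_C = 1/(ωC) = 83.2 Ω
Parallel: admittances add. Y = 1/R + 1/(jωL) + jωC
Y = (0.00613 − j0.00336) S
|Y| = 0.00699 S → |Z| = 1/|Y| = 143 Ω, ∠Z = −∠Y = 28.7°
I = V/|Z| = 148/143 = 1.04 A

1.04 A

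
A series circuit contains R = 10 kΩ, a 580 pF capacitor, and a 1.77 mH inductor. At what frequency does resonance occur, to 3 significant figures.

ω₀ = 1/√(LC) = 1/√(0.00177 × 5.8e-10) = 987000 rad/s
f₀ = ω₀/(2π) = 157 kHz

157 kHz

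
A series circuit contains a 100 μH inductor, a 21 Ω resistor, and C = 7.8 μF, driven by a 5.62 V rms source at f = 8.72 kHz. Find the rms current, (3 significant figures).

ω = 2πf = 54790 rad/s
X_L = ωL = 5.48 Ω
X_C = 1/(ωC) = 2.34 Ω
Net reactance X = X_L − X_C = 3.14 Ω
Z = 21.0 + j3.14 Ω
|Z| = √(21.0² + 3.14²) = 21.2 Ω
I = V/|Z| = 5.62/21.2 = 265 mA

265 mA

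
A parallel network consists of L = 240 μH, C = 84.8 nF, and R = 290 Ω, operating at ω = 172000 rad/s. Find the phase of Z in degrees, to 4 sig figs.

70.32°

X_L = ωL = 41.28 Ω
X_C = 1/(ωC) = 68.56 Ω
Parallel: admittances add. Y = 1/R + 1/(jωL) + jωC
Y = (0.003448 − j0.009639) S
|Y| = 0.01024 S → |Z| = 1/|Y| = 97.68 Ω, ∠Z = −∠Y = 70.32°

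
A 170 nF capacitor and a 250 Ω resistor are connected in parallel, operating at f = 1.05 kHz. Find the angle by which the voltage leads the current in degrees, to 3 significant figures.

ω = 2πf = 6597 rad/s
X_C = 1/(ωC) = 892 Ω
Parallel: admittances add. Y = 1/R + jωC
Y = (0.00400 + j0.00112) S
|Y| = 0.00415 S → |Z| = 1/|Y| = 241 Ω, ∠Z = −∠Y = -15.7°

-15.7°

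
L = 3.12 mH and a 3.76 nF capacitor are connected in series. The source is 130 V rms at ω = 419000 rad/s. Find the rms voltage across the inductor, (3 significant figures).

X_L = ωL = 1310 Ω
X_C = 1/(ωC) = 635 Ω
Net reactance X = X_L − X_C = 673 Ω
Z = j673 Ω
|Z| = √(0² + 673²) = 673 Ω
I = V/|Z| = 193 mA
V_L = I·|Z_L| = 0.193 × 1310 = 253 V

253 V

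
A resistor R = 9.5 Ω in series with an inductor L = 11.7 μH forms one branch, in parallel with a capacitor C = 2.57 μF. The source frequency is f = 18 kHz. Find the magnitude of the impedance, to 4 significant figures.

ω = 2πf = 113100 rad/s
X_L = ωL = 1.323 Ω
X_C = 1/(ωC) = 3.440 Ω
Branch 1 (R+jX_L): Z₁ = 9.500 + j1.323 Ω, |Z₁| = 9.592 Ω
Branch 2 (−jX_C): Z₂ = −j3.440 Ω
Parallel: Z = Z₁Z₂/(Z₁+Z₂), |Z| = 3.390 Ω, ∠Z = -69.51°

3.390 Ω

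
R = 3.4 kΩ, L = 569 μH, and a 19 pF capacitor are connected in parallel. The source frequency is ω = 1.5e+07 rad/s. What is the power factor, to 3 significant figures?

0.869

X_L = ωL = 8540 Ω
X_C = 1/(ωC) = 3510 Ω
Parallel: admittances add. Y = 1/R + 1/(jωL) + jωC
Y = (0.000294 + j0.000168) S
|Y| = 0.000339 S → |Z| = 1/|Y| = 2950 Ω, ∠Z = −∠Y = -29.7°
cos φ = cos(-29.7°) = 0.869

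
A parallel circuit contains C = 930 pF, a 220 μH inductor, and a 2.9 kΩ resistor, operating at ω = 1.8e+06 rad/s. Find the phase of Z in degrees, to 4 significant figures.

67.95°

X_L = ωL = 396.0 Ω
X_C = 1/(ωC) = 597.4 Ω
Parallel: admittances add. Y = 1/R + 1/(jωL) + jωC
Y = (0.0003448 − j0.0008513) S
|Y| = 0.0009184 S → |Z| = 1/|Y| = 1089 Ω, ∠Z = −∠Y = 67.95°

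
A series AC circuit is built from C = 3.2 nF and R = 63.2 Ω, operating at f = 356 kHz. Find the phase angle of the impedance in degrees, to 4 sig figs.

-65.66°

ω = 2πf = 2.237e+06 rad/s
X_C = 1/(ωC) = 139.7 Ω
Z = 63.20 − j139.7 Ω
|Z| = √(63.20² + 139.7²) = 153.3 Ω
∠Z = arctan(-139.7/63.20) = -65.66°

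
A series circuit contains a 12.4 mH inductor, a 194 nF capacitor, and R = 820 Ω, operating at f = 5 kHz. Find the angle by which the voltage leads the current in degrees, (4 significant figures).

ω = 2πf = 31420 rad/s
X_L = ωL = 389.6 Ω
X_C = 1/(ωC) = 164.1 Ω
Net reactance X = X_L − X_C = 225.5 Ω
Z = 820.0 + j225.5 Ω
|Z| = √(820.0² + 225.5²) = 850.4 Ω
∠Z = arctan(225.5/820.0) = 15.37°

15.37°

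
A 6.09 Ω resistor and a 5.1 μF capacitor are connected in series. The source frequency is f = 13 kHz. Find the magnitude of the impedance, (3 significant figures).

ω = 2πf = 81680 rad/s
X_C = 1/(ωC) = 2.40 Ω
Z = 6.09 − j2.40 Ω
|Z| = √(6.09² + 2.40²) = 6.55 Ω

6.55 Ω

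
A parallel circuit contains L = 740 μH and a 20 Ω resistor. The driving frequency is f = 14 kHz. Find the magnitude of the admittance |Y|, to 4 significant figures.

ω = 2πf = 87960 rad/s
X_L = ωL = 65.09 Ω
Parallel: admittances add. Y = 1/R + 1/(jωL)
Y = (0.05000 − j0.01536) S
|Y| = 0.05231 S → |Z| = 1/|Y| = 19.12 Ω, ∠Z = −∠Y = 17.08°

52.31 mS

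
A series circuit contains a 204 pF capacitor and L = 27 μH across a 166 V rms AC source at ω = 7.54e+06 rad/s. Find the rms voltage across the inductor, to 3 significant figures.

75.7 V

X_L = ωL = 204 Ω
X_C = 1/(ωC) = 650 Ω
Net reactance X = X_L − X_C = -447 Ω
Z = − j447 Ω
|Z| = √(0² + 447²) = 447 Ω
I = V/|Z| = 372 mA
V_L = I·|Z_L| = 0.372 × 204 = 75.7 V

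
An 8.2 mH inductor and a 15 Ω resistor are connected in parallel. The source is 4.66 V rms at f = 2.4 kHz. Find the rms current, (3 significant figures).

ω = 2πf = 15080 rad/s
X_L = ωL = 124 Ω
Parallel: admittances add. Y = 1/R + 1/(jωL)
Y = (0.0667 − j0.00809) S
|Y| = 0.0672 S → |Z| = 1/|Y| = 14.9 Ω, ∠Z = −∠Y = 6.92°
I = V/|Z| = 4.66/14.9 = 313 mA

313 mA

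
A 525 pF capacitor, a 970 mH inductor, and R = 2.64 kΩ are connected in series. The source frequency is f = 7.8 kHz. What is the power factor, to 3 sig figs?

ω = 2πf = 49010 rad/s
X_L = ωL = 47500 Ω
X_C = 1/(ωC) = 38900 Ω
Net reactance X = X_L − X_C = 8670 Ω
Z = 2640 + j8670 Ω
|Z| = √(2640² + 8670²) = 9070 Ω
∠Z = arctan(8670/2640) = 73.1°
cos φ = cos(73.1°) = 0.291

0.291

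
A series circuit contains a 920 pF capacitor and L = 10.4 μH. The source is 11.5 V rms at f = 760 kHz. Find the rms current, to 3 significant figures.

64.6 mA

ω = 2πf = 4.775e+06 rad/s
X_L = ωL = 49.7 Ω
X_C = 1/(ωC) = 228 Ω
Net reactance X = X_L − X_C = -178 Ω
Z = − j178 Ω
|Z| = √(0² + 178²) = 178 Ω
I = V/|Z| = 11.5/178 = 64.6 mA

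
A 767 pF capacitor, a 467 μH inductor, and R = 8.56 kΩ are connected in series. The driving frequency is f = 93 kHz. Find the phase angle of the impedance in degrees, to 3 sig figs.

-12.9°

ω = 2πf = 584300 rad/s
X_L = ωL = 273 Ω
X_C = 1/(ωC) = 2230 Ω
Net reactance X = X_L − X_C = -1960 Ω
Z = 8560 − j1960 Ω
|Z| = √(8560² + 1960²) = 8780 Ω
∠Z = arctan(-1960/8560) = -12.9°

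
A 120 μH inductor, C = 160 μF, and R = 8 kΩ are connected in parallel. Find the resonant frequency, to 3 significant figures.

1.15 kHz

ω₀ = 1/√(LC) = 1/√(0.00012 × 0.00016) = 7217 rad/s
f₀ = ω₀/(2π) = 1.15 kHz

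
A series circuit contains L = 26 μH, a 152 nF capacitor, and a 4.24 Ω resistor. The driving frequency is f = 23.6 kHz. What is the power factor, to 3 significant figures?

ω = 2πf = 148300 rad/s
X_L = ωL = 3.86 Ω
X_C = 1/(ωC) = 44.4 Ω
Net reactance X = X_L − X_C = -40.5 Ω
Z = 4.24 − j40.5 Ω
|Z| = √(4.24² + 40.5²) = 40.7 Ω
∠Z = arctan(-40.5/4.24) = -84.0°
cos φ = cos(-84.0°) = 0.104

0.104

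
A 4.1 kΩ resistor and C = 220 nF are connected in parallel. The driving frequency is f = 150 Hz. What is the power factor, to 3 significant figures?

ω = 2πf = 942.5 rad/s
X_C = 1/(ωC) = 4820 Ω
Parallel: admittances add. Y = 1/R + jωC
Y = (0.000244 + j0.000207) S
|Y| = 0.000320 S → |Z| = 1/|Y| = 3120 Ω, ∠Z = −∠Y = -40.4°
cos φ = cos(-40.4°) = 0.762

0.762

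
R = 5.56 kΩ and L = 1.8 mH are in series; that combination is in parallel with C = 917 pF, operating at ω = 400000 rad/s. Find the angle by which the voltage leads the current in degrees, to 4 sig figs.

-62.78°

X_L = ωL = 720.0 Ω
X_C = 1/(ωC) = 2726 Ω
Branch 1 (R+jX_L): Z₁ = 5560 + j720.0 Ω, |Z₁| = 5606 Ω
Branch 2 (−jX_C): Z₂ = −j2726 Ω
Parallel: Z = Z₁Z₂/(Z₁+Z₂), |Z| = 2586 Ω, ∠Z = -62.78°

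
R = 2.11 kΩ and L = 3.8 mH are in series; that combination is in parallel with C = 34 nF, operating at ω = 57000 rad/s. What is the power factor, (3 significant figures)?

0.241

X_L = ωL = 217 Ω
X_C = 1/(ωC) = 516 Ω
Branch 1 (R+jX_L): Z₁ = 2110 + j217 Ω, |Z₁| = 2120 Ω
Branch 2 (−jX_C): Z₂ = −j516 Ω
Parallel: Z = Z₁Z₂/(Z₁+Z₂), |Z| = 514 Ω, ∠Z = -76.1°
cos φ = cos(-76.1°) = 0.241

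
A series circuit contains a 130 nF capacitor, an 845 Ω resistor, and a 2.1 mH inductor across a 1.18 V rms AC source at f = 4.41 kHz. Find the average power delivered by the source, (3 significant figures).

ω = 2πf = 27710 rad/s
X_L = ωL = 58.2 Ω
X_C = 1/(ωC) = 278 Ω
Net reactance X = X_L − X_C = -219 Ω
Z = 845 − j219 Ω
|Z| = √(845² + 219²) = 873 Ω
∠Z = arctan(-219/845) = -14.6°
I = V/|Z| = 1.35 mA
P = VI cos φ = 1.18 × 0.00135 × cos(-14.6°) = 1.54 mW

1.54 mW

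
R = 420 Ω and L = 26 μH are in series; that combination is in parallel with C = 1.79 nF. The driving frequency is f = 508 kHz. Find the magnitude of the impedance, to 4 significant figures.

174.3 Ω

ω = 2πf = 3.192e+06 rad/s
X_L = ωL = 82.99 Ω
X_C = 1/(ωC) = 175.0 Ω
Branch 1 (R+jX_L): Z₁ = 420.0 + j82.99 Ω, |Z₁| = 428.1 Ω
Branch 2 (−jX_C): Z₂ = −j175.0 Ω
Parallel: Z = Z₁Z₂/(Z₁+Z₂), |Z| = 174.3 Ω, ∠Z = -66.46°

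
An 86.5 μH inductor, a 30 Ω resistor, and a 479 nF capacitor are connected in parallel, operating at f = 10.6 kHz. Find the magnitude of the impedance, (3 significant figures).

ω = 2πf = 66600 rad/s
X_L = ωL = 5.76 Ω
X_C = 1/(ωC) = 31.3 Ω
Parallel: admittances add. Y = 1/R + 1/(jωL) + jωC
Y = (0.0333 − j0.142) S
|Y| = 0.146 S → |Z| = 1/|Y| = 6.87 Ω, ∠Z = −∠Y = 76.8°

6.87 Ω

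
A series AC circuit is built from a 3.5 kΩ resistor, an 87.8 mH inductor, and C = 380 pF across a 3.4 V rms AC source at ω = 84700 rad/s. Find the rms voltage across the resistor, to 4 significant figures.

X_L = ωL = 7437 Ω
X_C = 1/(ωC) = 31070 Ω
Net reactance X = X_L − X_C = -23630 Ω
Z = 3500 − j23630 Ω
|Z| = √(3500² + 23630²) = 23890 Ω
I = V/|Z| = 142.3 μA
V_R = I·|Z_R| = 0.0001423 × 3500 = 0.4981 V

0.4981 V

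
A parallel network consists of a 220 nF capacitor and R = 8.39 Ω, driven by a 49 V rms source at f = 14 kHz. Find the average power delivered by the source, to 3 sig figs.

286 W

ω = 2πf = 87960 rad/s
X_C = 1/(ωC) = 51.7 Ω
Parallel: admittances add. Y = 1/R + jωC
Y = (0.119 + j0.0194) S
|Y| = 0.121 S → |Z| = 1/|Y| = 8.28 Ω, ∠Z = −∠Y = -9.22°
I = V/|Z| = 5.92 A
P = VI cos φ = 49 × 5.92 × cos(-9.22°) = 286 W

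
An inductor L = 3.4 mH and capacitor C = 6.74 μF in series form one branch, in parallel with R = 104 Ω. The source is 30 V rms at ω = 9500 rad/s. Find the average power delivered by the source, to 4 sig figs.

8.654 W

X_L = ωL = 32.30 Ω
X_C = 1/(ωC) = 15.62 Ω
Branch 1: Z₁ = R = 104.0 Ω
Branch 2 (series LC): Z₂ = j(X_L − X_C) = j16.68 Ω
Parallel: Z = Z₁Z₂/(Z₁+Z₂), |Z| = 16.47 Ω, ∠Z = 80.89°
I = V/|Z| = 1.821 A
P = VI cos φ = 30 × 1.821 × cos(80.89°) = 8.654 W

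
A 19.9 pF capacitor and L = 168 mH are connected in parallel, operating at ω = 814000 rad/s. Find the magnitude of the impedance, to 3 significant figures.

X_L = ωL = 137000 Ω
X_C = 1/(ωC) = 61700 Ω
Parallel: admittances add. Y = 1/(jωL) + jωC
Y = (0 + j8.89e-06) S
|Y| = 8.89e-06 S → |Z| = 1/|Y| = 113000 Ω, ∠Z = −∠Y = -90.0°

113000 Ω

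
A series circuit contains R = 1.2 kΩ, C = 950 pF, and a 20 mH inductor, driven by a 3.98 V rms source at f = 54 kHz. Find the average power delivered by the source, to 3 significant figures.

ω = 2πf = 339300 rad/s
X_L = ωL = 6790 Ω
X_C = 1/(ωC) = 3100 Ω
Net reactance X = X_L − X_C = 3680 Ω
Z = 1200 + j3680 Ω
|Z| = √(1200² + 3680²) = 3870 Ω
∠Z = arctan(3680/1200) = 72.0°
I = V/|Z| = 1.03 mA
P = VI cos φ = 3.98 × 0.00103 × cos(72.0°) = 1.27 mW

1.27 mW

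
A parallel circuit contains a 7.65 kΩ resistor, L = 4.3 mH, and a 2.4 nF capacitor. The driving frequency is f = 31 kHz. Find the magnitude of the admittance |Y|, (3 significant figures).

ω = 2πf = 194800 rad/s
X_L = ωL = 838 Ω
X_C = 1/(ωC) = 2140 Ω
Parallel: admittances add. Y = 1/R + 1/(jωL) + jωC
Y = (0.000131 − j0.000726) S
|Y| = 0.000738 S → |Z| = 1/|Y| = 1350 Ω, ∠Z = −∠Y = 79.8°

738 μS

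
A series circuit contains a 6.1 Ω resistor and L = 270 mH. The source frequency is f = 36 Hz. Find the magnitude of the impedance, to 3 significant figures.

ω = 2πf = 226.2 rad/s
X_L = ωL = 61.1 Ω
Z = 6.10 + j61.1 Ω
|Z| = √(6.10² + 61.1²) = 61.4 Ω

61.4 Ω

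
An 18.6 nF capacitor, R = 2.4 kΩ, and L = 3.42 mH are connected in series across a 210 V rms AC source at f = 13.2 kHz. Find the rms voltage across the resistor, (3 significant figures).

208 V

ω = 2πf = 82940 rad/s
X_L = ωL = 284 Ω
X_C = 1/(ωC) = 648 Ω
Net reactance X = X_L − X_C = -365 Ω
Z = 2400 − j365 Ω
|Z| = √(2400² + 365²) = 2430 Ω
I = V/|Z| = 86.5 mA
V_R = I·|Z_R| = 0.0865 × 2400 = 208 V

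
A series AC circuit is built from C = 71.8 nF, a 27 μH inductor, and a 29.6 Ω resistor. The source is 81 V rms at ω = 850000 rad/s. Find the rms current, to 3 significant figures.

2.67 A

X_L = ωL = 22.9 Ω
X_C = 1/(ωC) = 16.4 Ω
Net reactance X = X_L − X_C = 6.56 Ω
Z = 29.6 + j6.56 Ω
|Z| = √(29.6² + 6.56²) = 30.3 Ω
I = V/|Z| = 81/30.3 = 2.67 A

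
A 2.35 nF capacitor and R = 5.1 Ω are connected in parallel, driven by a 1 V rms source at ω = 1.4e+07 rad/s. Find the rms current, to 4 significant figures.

X_C = 1/(ωC) = 30.40 Ω
Parallel: admittances add. Y = 1/R + jωC
Y = (0.1961 + j0.03290) S
|Y| = 0.1988 S → |Z| = 1/|Y| = 5.030 Ω, ∠Z = −∠Y = -9.525°
I = V/|Z| = 1/5.030 = 198.8 mA

198.8 mA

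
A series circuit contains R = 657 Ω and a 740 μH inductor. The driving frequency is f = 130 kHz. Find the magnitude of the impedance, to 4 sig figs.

ω = 2πf = 816800 rad/s
X_L = ωL = 604.4 Ω
Z = 657.0 + j604.4 Ω
|Z| = √(657.0² + 604.4²) = 892.7 Ω

892.7 Ω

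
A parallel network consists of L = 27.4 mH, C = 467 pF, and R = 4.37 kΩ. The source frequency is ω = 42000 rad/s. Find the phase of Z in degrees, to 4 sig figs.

X_L = ωL = 1151 Ω
X_C = 1/(ωC) = 50980 Ω
Parallel: admittances add. Y = 1/R + 1/(jωL) + jωC
Y = (0.0002288 − j0.0008493) S
|Y| = 0.0008796 S → |Z| = 1/|Y| = 1137 Ω, ∠Z = −∠Y = 74.92°

74.92°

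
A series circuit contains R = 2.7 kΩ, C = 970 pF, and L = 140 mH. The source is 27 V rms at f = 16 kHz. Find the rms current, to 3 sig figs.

ω = 2πf = 100500 rad/s
X_L = ωL = 14100 Ω
X_C = 1/(ωC) = 10300 Ω
Net reactance X = X_L − X_C = 3820 Ω
Z = 2700 + j3820 Ω
|Z| = √(2700² + 3820²) = 4680 Ω
I = V/|Z| = 27/4680 = 5.77 mA

5.77 mA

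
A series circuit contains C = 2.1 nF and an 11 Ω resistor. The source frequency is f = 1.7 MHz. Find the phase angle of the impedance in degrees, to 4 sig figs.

-76.14°

ω = 2πf = 1.068e+07 rad/s
X_C = 1/(ωC) = 44.58 Ω
Z = 11.00 − j44.58 Ω
|Z| = √(11.00² + 44.58²) = 45.92 Ω
∠Z = arctan(-44.58/11.00) = -76.14°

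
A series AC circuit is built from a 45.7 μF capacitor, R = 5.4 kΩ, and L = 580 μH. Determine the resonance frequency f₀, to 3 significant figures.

ω₀ = 1/√(LC) = 1/√(0.00058 × 4.57e-05) = 6142 rad/s
f₀ = ω₀/(2π) = 978 Hz

978 Hz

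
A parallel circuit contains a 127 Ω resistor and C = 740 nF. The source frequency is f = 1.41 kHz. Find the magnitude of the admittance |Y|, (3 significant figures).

10.2 mS

ω = 2πf = 8859 rad/s
X_C = 1/(ωC) = 153 Ω
Parallel: admittances add. Y = 1/R + jωC
Y = (0.00787 + j0.00656) S
|Y| = 0.0102 S → |Z| = 1/|Y| = 97.6 Ω, ∠Z = −∠Y = -39.8°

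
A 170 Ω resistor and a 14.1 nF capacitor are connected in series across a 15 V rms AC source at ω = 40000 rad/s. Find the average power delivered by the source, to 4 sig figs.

12.06 mW

X_C = 1/(ωC) = 1773 Ω
Z = 170.0 − j1773 Ω
|Z| = √(170.0² + 1773²) = 1781 Ω
∠Z = arctan(-1773/170.0) = -84.52°
I = V/|Z| = 8.421 mA
P = VI cos φ = 15 × 0.008421 × cos(-84.52°) = 12.06 mW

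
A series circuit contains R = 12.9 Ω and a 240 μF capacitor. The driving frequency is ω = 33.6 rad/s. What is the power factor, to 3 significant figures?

0.103

X_C = 1/(ωC) = 124 Ω
Z = 12.9 − j124 Ω
|Z| = √(12.9² + 124²) = 125 Ω
∠Z = arctan(-124/12.9) = -84.1°
cos φ = cos(-84.1°) = 0.103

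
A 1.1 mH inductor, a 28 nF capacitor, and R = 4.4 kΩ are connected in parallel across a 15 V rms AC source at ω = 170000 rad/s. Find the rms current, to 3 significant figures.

X_L = ωL = 187 Ω
X_C = 1/(ωC) = 210 Ω
Parallel: admittances add. Y = 1/R + 1/(jωL) + jωC
Y = (0.000227 − j0.000588) S
|Y| = 0.000630 S → |Z| = 1/|Y| = 1590 Ω, ∠Z = −∠Y = 68.9°
I = V/|Z| = 15/1590 = 9.45 mA

9.45 mA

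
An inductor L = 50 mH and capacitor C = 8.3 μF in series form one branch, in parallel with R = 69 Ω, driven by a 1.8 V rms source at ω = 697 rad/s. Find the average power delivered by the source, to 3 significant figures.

X_L = ωL = 34.9 Ω
X_C = 1/(ωC) = 173 Ω
Branch 1: Z₁ = R = 69.0 Ω
Branch 2 (series LC): Z₂ = j(X_L − X_C) = −j138 Ω
Parallel: Z = Z₁Z₂/(Z₁+Z₂), |Z| = 61.7 Ω, ∠Z = -26.6°
I = V/|Z| = 29.2 mA
P = VI cos φ = 1.8 × 0.0292 × cos(-26.6°) = 47.0 mW

47.0 mW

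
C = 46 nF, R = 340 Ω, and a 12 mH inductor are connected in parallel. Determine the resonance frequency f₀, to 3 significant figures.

ω₀ = 1/√(LC) = 1/√(0.012 × 4.6e-08) = 42560 rad/s
f₀ = ω₀/(2π) = 6.77 kHz

6.77 kHz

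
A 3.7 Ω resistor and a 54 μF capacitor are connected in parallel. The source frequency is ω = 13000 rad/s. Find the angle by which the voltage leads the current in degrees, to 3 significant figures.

-68.9°

X_C = 1/(ωC) = 1.42 Ω
Parallel: admittances add. Y = 1/R + jωC
Y = (0.270 + j0.702) S
|Y| = 0.752 S → |Z| = 1/|Y| = 1.33 Ω, ∠Z = −∠Y = -68.9°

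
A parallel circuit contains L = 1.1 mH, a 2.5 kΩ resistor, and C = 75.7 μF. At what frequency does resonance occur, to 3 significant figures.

ω₀ = 1/√(LC) = 1/√(0.0011 × 7.57e-05) = 3465 rad/s
f₀ = ω₀/(2π) = 552 Hz

552 Hz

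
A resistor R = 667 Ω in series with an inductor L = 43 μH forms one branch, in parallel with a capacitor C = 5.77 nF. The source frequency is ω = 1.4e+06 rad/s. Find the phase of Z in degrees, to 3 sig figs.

-79.4°

X_L = ωL = 60.2 Ω
X_C = 1/(ωC) = 124 Ω
Branch 1 (R+jX_L): Z₁ = 667 + j60.2 Ω, |Z₁| = 670 Ω
Branch 2 (−jX_C): Z₂ = −j124 Ω
Parallel: Z = Z₁Z₂/(Z₁+Z₂), |Z| = 124 Ω, ∠Z = -79.4°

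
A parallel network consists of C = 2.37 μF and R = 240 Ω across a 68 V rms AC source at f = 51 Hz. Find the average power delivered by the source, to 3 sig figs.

19.3 W

ω = 2πf = 320.4 rad/s
X_C = 1/(ωC) = 1320 Ω
Parallel: admittances add. Y = 1/R + jωC
Y = (0.00417 + j0.000759) S
|Y| = 0.00424 S → |Z| = 1/|Y| = 236 Ω, ∠Z = −∠Y = -10.3°
I = V/|Z| = 288 mA
P = VI cos φ = 68 × 0.288 × cos(-10.3°) = 19.3 W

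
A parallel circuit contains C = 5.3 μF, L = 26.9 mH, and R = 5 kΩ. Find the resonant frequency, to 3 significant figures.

422 Hz

ω₀ = 1/√(LC) = 1/√(0.0269 × 5.3e-06) = 2648 rad/s
f₀ = ω₀/(2π) = 422 Hz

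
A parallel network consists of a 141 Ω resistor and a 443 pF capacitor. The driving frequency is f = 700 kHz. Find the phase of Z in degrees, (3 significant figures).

-15.4°

ω = 2πf = 4.398e+06 rad/s
X_C = 1/(ωC) = 513 Ω
Parallel: admittances add. Y = 1/R + jωC
Y = (0.00709 + j0.00195) S
|Y| = 0.00735 S → |Z| = 1/|Y| = 136 Ω, ∠Z = −∠Y = -15.4°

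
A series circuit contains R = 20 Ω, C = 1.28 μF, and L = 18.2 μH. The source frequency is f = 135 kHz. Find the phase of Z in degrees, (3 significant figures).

ω = 2πf = 848200 rad/s
X_L = ωL = 15.4 Ω
X_C = 1/(ωC) = 0.921 Ω
Net reactance X = X_L − X_C = 14.5 Ω
Z = 20.0 + j14.5 Ω
|Z| = √(20.0² + 14.5²) = 24.7 Ω
∠Z = arctan(14.5/20.0) = 36.0°

36.0°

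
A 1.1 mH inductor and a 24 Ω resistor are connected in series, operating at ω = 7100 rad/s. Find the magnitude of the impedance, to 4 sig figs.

X_L = ωL = 7.810 Ω
Z = 24.00 + j7.810 Ω
|Z| = √(24.00² + 7.810²) = 25.24 Ω

25.24 Ω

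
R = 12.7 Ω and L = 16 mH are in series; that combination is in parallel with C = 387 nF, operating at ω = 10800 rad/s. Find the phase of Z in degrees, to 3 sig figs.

75.0°

X_L = ωL = 173 Ω
X_C = 1/(ωC) = 239 Ω
Branch 1 (R+jX_L): Z₁ = 12.7 + j173 Ω, |Z₁| = 173 Ω
Branch 2 (−jX_C): Z₂ = −j239 Ω
Parallel: Z = Z₁Z₂/(Z₁+Z₂), |Z| = 613 Ω, ∠Z = 75.0°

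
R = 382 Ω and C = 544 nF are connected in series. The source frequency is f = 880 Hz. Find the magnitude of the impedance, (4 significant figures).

ω = 2πf = 5529 rad/s
X_C = 1/(ωC) = 332.5 Ω
Z = 382.0 − j332.5 Ω
|Z| = √(382.0² + 332.5²) = 506.4 Ω

506.4 Ω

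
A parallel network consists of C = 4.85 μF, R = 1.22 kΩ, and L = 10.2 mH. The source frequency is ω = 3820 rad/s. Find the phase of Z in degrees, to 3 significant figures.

X_L = ωL = 39.0 Ω
X_C = 1/(ωC) = 54.0 Ω
Parallel: admittances add. Y = 1/R + 1/(jωL) + jωC
Y = (0.000820 − j0.00714) S
|Y| = 0.00718 S → |Z| = 1/|Y| = 139 Ω, ∠Z = −∠Y = 83.4°

83.4°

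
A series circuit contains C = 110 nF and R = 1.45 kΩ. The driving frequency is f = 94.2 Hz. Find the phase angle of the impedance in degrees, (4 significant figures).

ω = 2πf = 591.9 rad/s
X_C = 1/(ωC) = 15360 Ω
Z = 1450 − j15360 Ω
|Z| = √(1450² + 15360²) = 15430 Ω
∠Z = arctan(-15360/1450) = -84.61°

-84.61°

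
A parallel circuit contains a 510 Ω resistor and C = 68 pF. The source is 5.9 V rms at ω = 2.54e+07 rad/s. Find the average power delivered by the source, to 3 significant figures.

68.3 mW

X_C = 1/(ωC) = 579 Ω
Parallel: admittances add. Y = 1/R + jωC
Y = (0.00196 + j0.00173) S
|Y| = 0.00261 S → |Z| = 1/|Y| = 383 Ω, ∠Z = −∠Y = -41.4°
I = V/|Z| = 15.4 mA
P = VI cos φ = 5.9 × 0.0154 × cos(-41.4°) = 68.3 mW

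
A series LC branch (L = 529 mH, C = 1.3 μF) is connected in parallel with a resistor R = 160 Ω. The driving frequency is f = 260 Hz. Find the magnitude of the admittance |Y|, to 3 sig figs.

6.75 mS

ω = 2πf = 1634 rad/s
X_L = ωL = 864 Ω
X_C = 1/(ωC) = 471 Ω
Branch 1: Z₁ = R = 160 Ω
Branch 2 (series LC): Z₂ = j(X_L − X_C) = j393 Ω
Parallel: Z = Z₁Z₂/(Z₁+Z₂), |Z| = 148 Ω, ∠Z = 22.1°
|Y| = 1/|Z| = 6.75 mS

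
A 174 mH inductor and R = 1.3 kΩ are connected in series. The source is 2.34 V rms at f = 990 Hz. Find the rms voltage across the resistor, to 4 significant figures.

1.798 V

ω = 2πf = 6220 rad/s
X_L = ωL = 1082 Ω
Z = 1300 + j1082 Ω
|Z| = √(1300² + 1082²) = 1692 Ω
I = V/|Z| = 1.383 mA
V_R = I·|Z_R| = 0.001383 × 1300 = 1.798 V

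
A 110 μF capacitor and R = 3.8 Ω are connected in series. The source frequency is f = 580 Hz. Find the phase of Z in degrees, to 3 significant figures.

ω = 2πf = 3644 rad/s
X_C = 1/(ωC) = 2.49 Ω
Z = 3.80 − j2.49 Ω
|Z| = √(3.80² + 2.49²) = 4.55 Ω
∠Z = arctan(-2.49/3.80) = -33.3°

-33.3°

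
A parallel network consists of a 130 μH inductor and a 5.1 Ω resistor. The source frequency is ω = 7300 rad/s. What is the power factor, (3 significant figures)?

X_L = ωL = 0.949 Ω
Parallel: admittances add. Y = 1/R + 1/(jωL)
Y = (0.196 − j1.05) S
|Y| = 1.07 S → |Z| = 1/|Y| = 0.933 Ω, ∠Z = −∠Y = 79.5°
cos φ = cos(79.5°) = 0.183

0.183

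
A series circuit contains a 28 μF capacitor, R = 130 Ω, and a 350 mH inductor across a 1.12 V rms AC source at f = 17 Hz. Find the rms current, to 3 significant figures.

3.45 mA

ω = 2πf = 106.8 rad/s
X_L = ωL = 37.4 Ω
X_C = 1/(ωC) = 334 Ω
Net reactance X = X_L − X_C = -297 Ω
Z = 130 − j297 Ω
|Z| = √(130² + 297²) = 324 Ω
I = V/|Z| = 1.12/324 = 3.45 mA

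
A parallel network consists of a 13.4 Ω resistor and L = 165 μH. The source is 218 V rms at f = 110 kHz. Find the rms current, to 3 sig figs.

16.4 A

ω = 2πf = 691200 rad/s
X_L = ωL = 114 Ω
Parallel: admittances add. Y = 1/R + 1/(jωL)
Y = (0.0746 − j0.00877) S
|Y| = 0.0751 S → |Z| = 1/|Y| = 13.3 Ω, ∠Z = −∠Y = 6.70°
I = V/|Z| = 218/13.3 = 16.4 A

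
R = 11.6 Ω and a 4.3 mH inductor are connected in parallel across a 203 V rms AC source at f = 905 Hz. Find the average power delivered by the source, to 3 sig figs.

ω = 2πf = 5686 rad/s
X_L = ωL = 24.5 Ω
Parallel: admittances add. Y = 1/R + 1/(jωL)
Y = (0.0862 − j0.0409) S
|Y| = 0.0954 S → |Z| = 1/|Y| = 10.5 Ω, ∠Z = −∠Y = 25.4°
I = V/|Z| = 19.4 A
P = VI cos φ = 203 × 19.4 × cos(25.4°) = 3.55 kW

3.55 kW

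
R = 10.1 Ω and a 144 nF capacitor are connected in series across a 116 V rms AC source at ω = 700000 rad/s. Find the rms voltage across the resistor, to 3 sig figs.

X_C = 1/(ωC) = 9.92 Ω
Z = 10.1 − j9.92 Ω
|Z| = √(10.1² + 9.92²) = 14.2 Ω
I = V/|Z| = 8.19 A
V_R = I·|Z_R| = 8.19 × 10.1 = 82.8 V

82.8 V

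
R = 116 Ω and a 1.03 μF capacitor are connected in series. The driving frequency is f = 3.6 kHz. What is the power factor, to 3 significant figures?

ω = 2πf = 22620 rad/s
X_C = 1/(ωC) = 42.9 Ω
Z = 116 − j42.9 Ω
|Z| = √(116² + 42.9²) = 124 Ω
∠Z = arctan(-42.9/116) = -20.3°
cos φ = cos(-20.3°) = 0.938

0.938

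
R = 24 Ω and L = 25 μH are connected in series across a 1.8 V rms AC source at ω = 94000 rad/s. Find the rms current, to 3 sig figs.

74.6 mA

X_L = ωL = 2.35 Ω
Z = 24.0 + j2.35 Ω
|Z| = √(24.0² + 2.35²) = 24.1 Ω
I = V/|Z| = 1.8/24.1 = 74.6 mA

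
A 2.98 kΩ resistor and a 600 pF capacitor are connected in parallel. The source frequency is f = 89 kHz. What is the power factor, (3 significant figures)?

ω = 2πf = 559200 rad/s
X_C = 1/(ωC) = 2980 Ω
Parallel: admittances add. Y = 1/R + jωC
Y = (0.000336 + j0.000336) S
|Y| = 0.000475 S → |Z| = 1/|Y| = 2110 Ω, ∠Z = −∠Y = -45.0°
cos φ = cos(-45.0°) = 0.707

0.707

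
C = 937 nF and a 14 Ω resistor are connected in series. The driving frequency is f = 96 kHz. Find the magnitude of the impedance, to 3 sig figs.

14.1 Ω

ω = 2πf = 603200 rad/s
X_C = 1/(ωC) = 1.77 Ω
Z = 14.0 − j1.77 Ω
|Z| = √(14.0² + 1.77²) = 14.1 Ω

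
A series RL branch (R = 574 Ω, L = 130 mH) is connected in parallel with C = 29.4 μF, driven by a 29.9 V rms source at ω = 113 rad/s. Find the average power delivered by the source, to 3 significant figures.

1.56 W

X_L = ωL = 14.7 Ω
X_C = 1/(ωC) = 301 Ω
Branch 1 (R+jX_L): Z₁ = 574 + j14.7 Ω, |Z₁| = 574 Ω
Branch 2 (−jX_C): Z₂ = −j301 Ω
Parallel: Z = Z₁Z₂/(Z₁+Z₂), |Z| = 269 Ω, ∠Z = -62.0°
I = V/|Z| = 111 mA
P = VI cos φ = 29.9 × 0.111 × cos(-62.0°) = 1.56 W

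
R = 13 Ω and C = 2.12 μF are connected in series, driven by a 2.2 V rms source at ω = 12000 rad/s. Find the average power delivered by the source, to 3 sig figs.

36.7 mW

X_C = 1/(ωC) = 39.3 Ω
Z = 13.0 − j39.3 Ω
|Z| = √(13.0² + 39.3²) = 41.4 Ω
∠Z = arctan(-39.3/13.0) = -71.7°
I = V/|Z| = 53.1 mA
P = VI cos φ = 2.2 × 0.0531 × cos(-71.7°) = 36.7 mW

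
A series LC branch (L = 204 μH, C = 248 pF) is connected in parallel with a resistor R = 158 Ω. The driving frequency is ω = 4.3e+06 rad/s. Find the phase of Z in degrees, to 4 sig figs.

-69.04°

X_L = ωL = 877.2 Ω
X_C = 1/(ωC) = 937.7 Ω
Branch 1: Z₁ = R = 158.0 Ω
Branch 2 (series LC): Z₂ = j(X_L − X_C) = −j60.53 Ω
Parallel: Z = Z₁Z₂/(Z₁+Z₂), |Z| = 56.53 Ω, ∠Z = -69.04°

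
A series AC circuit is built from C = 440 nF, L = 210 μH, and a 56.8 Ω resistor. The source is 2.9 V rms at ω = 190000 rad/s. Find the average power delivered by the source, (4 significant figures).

119.2 mW

X_L = ωL = 39.90 Ω
X_C = 1/(ωC) = 11.96 Ω
Net reactance X = X_L − X_C = 27.94 Ω
Z = 56.80 + j27.94 Ω
|Z| = √(56.80² + 27.94²) = 63.30 Ω
∠Z = arctan(27.94/56.80) = 26.19°
I = V/|Z| = 45.81 mA
P = VI cos φ = 2.9 × 0.04581 × cos(26.19°) = 119.2 mW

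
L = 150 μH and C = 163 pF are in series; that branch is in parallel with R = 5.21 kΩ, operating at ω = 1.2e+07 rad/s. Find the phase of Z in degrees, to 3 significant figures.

X_L = ωL = 1800 Ω
X_C = 1/(ωC) = 511 Ω
Branch 1: Z₁ = R = 5210 Ω
Branch 2 (series LC): Z₂ = j(X_L − X_C) = j1290 Ω
Parallel: Z = Z₁Z₂/(Z₁+Z₂), |Z| = 1250 Ω, ∠Z = 76.1°

76.1°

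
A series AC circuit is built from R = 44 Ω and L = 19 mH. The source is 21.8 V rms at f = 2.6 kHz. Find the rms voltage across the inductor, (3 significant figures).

ω = 2πf = 16340 rad/s
X_L = ωL = 310 Ω
Z = 44.0 + j310 Ω
|Z| = √(44.0² + 310²) = 313 Ω
I = V/|Z| = 69.5 mA
V_L = I·|Z_L| = 0.0695 × 310 = 21.6 V

21.6 V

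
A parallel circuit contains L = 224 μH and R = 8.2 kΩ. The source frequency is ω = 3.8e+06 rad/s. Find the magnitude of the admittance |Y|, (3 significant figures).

X_L = ωL = 851 Ω
Parallel: admittances add. Y = 1/R + 1/(jωL)
Y = (0.000122 − j0.00117) S
|Y| = 0.00118 S → |Z| = 1/|Y| = 847 Ω, ∠Z = −∠Y = 84.1°

1.18 mS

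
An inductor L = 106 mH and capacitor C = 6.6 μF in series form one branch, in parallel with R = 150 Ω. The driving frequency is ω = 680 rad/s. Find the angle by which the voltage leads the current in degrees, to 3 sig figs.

X_L = ωL = 72.1 Ω
X_C = 1/(ωC) = 223 Ω
Branch 1: Z₁ = R = 150 Ω
Branch 2 (series LC): Z₂ = j(X_L − X_C) = −j151 Ω
Parallel: Z = Z₁Z₂/(Z₁+Z₂), |Z| = 106 Ω, ∠Z = -44.9°

-44.9°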